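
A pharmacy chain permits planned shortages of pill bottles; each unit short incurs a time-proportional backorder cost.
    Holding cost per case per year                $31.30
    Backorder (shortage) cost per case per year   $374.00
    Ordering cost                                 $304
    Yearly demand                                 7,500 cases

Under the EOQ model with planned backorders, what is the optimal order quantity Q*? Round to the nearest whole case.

397 cases

Q* = √(2DS/H) · √((H + b)/b)
   = √(2 × 7,500 × 304 / 31.3) · √((31.3 + 374) / 374)
   = 381.690 × 1.0410 ≈ 397.34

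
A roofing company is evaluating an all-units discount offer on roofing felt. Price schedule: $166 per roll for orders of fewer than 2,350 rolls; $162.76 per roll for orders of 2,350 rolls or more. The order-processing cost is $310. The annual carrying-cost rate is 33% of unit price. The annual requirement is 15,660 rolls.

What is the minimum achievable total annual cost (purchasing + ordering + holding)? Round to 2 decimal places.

$2,613,997.58

H₁ = 33%×$166 = $54.7800;  H₂ = 33%×$162.76 = $53.7108
EOQ₁ = √(2×15,660×310/54.7800) = 421.00  (< 2,350, feasible at tier 1)
EOQ₂ = √(2×15,660×310/53.7108) = 425.17  (< 2,350 → use Q = 2,350 at tier-2 price)
TC(tier 1 (EOQ₁), Q≈421.0) = $2,622,622.31
TC(tier 2, Q≈2,350.0) = $2,613,997.58
Minimum at tier 2: $2,613,997.58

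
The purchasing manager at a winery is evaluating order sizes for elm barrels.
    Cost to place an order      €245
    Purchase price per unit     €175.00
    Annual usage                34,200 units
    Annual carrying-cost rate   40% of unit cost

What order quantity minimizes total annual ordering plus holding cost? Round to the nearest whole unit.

Holding cost per unit per year: H = 40% × €175 = €70.0000
Optimal lot size Q* = (2 × 34,200 × €245 / €70)^½ ≈ 489.29

489 units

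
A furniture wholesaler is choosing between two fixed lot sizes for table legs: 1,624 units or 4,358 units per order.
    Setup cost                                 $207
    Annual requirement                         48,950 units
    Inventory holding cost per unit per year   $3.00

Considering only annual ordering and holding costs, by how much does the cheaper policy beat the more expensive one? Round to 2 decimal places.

Annual cost at Q: ordering D·S/Q plus holding Q·H/2.
TC(1,624) = (48,950/1,624)×207 + (1,624/2)×3 = $8,675.32
TC(4,358) = (48,950/4,358)×207 + (4,358/2)×3 = $8,862.07
Cheaper: Q = 1,624.  Difference = $186.75

$186.75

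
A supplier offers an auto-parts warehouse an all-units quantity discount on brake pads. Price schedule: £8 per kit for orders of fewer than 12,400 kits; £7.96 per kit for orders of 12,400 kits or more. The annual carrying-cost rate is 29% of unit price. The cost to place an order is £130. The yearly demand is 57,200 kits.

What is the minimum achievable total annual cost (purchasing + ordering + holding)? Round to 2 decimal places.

H₁ = 29%×£8 = £2.3200;  H₂ = 29%×£7.96 = £2.3084
EOQ₁ = √(2×57,200×130/2.3200) = 2,531.87  (< 12,400, feasible at tier 1)
EOQ₂ = √(2×57,200×130/2.3084) = 2,538.22  (< 12,400 → use Q = 12,400 at tier-2 price)
TC(tier 1 (EOQ₁), Q≈2,531.9) = £463,473.93
TC(tier 2, Q≈12,400.0) = £470,223.76
Minimum at tier 1 (EOQ₁): £463,473.93

£463,473.93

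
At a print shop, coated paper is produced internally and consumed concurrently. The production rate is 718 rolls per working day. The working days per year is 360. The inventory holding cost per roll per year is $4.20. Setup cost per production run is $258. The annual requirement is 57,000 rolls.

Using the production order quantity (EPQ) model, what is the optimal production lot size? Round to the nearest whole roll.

2,997 rolls

d = 57,000/360 = 158.3333 rolls/day;  effective holding cost H(1 − d/p) = 4.2·(1 − 158.3333/718) = 3.27382
Q* = √(2DS / H_eff) = √(2·57,000·258 / 3.27382) ≈ 2,997.33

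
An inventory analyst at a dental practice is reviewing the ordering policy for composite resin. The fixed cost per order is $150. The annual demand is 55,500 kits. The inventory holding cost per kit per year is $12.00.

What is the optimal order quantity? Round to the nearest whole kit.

1,178 kits

2DS/H = 2·55,500·150/12 = 1,387,500.00
EOQ = √1,387,500.00 ≈ 1,177.92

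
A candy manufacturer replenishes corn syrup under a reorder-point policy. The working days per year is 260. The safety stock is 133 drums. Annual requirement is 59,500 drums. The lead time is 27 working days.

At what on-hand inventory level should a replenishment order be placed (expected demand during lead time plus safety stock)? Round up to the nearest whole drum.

Daily demand d = 59,500 / 260 = 228.846 drums/day
Demand during lead time = 228.846 × 27 = 6,178.85
Reorder point = 6,178.85 + 133 = 6,311.85 → round up

6,312 drums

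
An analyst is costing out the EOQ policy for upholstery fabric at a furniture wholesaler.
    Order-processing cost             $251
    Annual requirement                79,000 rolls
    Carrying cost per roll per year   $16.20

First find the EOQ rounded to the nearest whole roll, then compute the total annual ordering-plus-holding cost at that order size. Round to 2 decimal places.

Optimal lot size Q* = (2 × 79,000 × $251 / $16.2)^½ ≈ 1,564.62 → Q = 1,565 rolls
Annual ordering cost = (D/Q)·S = (79,000/1,565) × 251 = $12,670.29
Annual holding cost  = (Q/2)·H = (1,565/2) × 16.2 = $12,676.50
Total = $12,670.29 + $12,676.50 = $25,346.79

$25,346.79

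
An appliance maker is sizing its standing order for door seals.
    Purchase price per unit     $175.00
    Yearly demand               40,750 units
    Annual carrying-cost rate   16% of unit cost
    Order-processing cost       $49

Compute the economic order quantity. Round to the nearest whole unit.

378 units

Holding cost per unit per year: H = 16% × $175 = $28.0000
Optimal lot size Q* = (2 × 40,750 × $49 / $28)^½ ≈ 377.66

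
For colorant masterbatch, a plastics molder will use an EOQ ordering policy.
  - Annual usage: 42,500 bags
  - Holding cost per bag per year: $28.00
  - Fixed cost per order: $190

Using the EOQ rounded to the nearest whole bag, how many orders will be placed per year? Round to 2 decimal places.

2DS/H = 2·42,500·190/28 = 576,785.71
EOQ = √576,785.71 ≈ 759.46 → Q = 759
Orders per year = D/Q = 42,500 / 759 = 55.995

55.99 orders per year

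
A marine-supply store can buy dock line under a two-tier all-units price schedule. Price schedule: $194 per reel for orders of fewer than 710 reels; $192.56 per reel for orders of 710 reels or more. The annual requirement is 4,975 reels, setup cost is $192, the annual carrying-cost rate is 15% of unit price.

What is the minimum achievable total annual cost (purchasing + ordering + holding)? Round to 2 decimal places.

H₁ = 15%×$194 = $29.1000;  H₂ = 15%×$192.56 = $28.8840
EOQ₁ = √(2×4,975×192/29.1000) = 256.22  (< 710, feasible at tier 1)
EOQ₂ = √(2×4,975×192/28.8840) = 257.18  (< 710 → use Q = 710 at tier-2 price)
TC(tier 1 (EOQ₁), Q≈256.2) = $972,606.05
TC(tier 2, Q≈710.0) = $969,585.17
Minimum at tier 2: $969,585.17

$969,585.17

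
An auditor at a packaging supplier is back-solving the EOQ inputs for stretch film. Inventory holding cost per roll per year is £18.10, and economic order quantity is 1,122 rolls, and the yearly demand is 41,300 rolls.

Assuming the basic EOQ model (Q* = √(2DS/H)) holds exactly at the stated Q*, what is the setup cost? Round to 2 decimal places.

£275.86

From Q* = √(2DS/H) ⇒ Q*² = 2DS/H.
S = Q²H / (2D) = 1,122² × 18.1 / (2 × 41,300) = 275.8571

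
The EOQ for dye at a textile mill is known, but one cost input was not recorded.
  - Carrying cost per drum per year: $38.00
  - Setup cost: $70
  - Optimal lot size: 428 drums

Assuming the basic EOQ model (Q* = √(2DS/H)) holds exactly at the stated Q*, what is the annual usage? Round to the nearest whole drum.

EOQ relation: Q² = 2DS/H, so rearrange for the unknown.
D = Q²H / (2S) = 428² × 38 / (2 × 70) = 49,721.37

49,721 drums per year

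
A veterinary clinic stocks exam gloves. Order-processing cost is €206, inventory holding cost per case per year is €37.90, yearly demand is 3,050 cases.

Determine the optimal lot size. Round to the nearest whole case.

Q* = √(2·D·S / H) = √(2·3,050·206 / 37.9) = √33,155.7 ≈ 182.09

182 cases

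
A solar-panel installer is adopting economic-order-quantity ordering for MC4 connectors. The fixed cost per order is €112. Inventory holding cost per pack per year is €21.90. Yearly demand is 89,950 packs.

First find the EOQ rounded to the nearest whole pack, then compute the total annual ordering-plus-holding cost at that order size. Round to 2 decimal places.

€21,006.16

EOQ = √(2DS/H) = √(2 × 89,950 × 112 / 21.9)
    = √(920,036.53) ≈ 959.19 → Q = 959 packs
Annual ordering cost = (D/Q)·S = (89,950/959) × 112 = €10,505.11
Annual holding cost  = (Q/2)·H = (959/2) × 21.9 = €10,501.05
Total = €10,505.11 + €10,501.05 = €21,006.16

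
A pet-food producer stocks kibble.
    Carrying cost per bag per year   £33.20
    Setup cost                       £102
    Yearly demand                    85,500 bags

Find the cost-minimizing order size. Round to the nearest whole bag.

Optimal lot size Q* = (2 × 85,500 × £102 / £33.2)^½ ≈ 724.82

725 bags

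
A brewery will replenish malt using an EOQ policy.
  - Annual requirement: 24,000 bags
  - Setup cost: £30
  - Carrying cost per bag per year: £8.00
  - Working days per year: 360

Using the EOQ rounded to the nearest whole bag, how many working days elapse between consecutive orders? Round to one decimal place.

6.4 days

Q* = √(2·D·S / H) = √(2·24,000·30 / 8) = √180,000.0 ≈ 424.26 → Q = 424 bags
Cycle time = (working days × Q)/D = (360 × 424) / 24,000 = 6.360 days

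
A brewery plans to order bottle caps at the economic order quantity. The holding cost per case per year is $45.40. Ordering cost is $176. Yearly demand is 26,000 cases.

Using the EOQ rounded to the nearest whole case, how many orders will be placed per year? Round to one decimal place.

57.9 orders per year

Optimal lot size Q* = (2 × 26,000 × $176 / $45.4)^½ ≈ 448.98 → Q = 449
Orders per year = D/Q = 26,000 / 449 = 57.906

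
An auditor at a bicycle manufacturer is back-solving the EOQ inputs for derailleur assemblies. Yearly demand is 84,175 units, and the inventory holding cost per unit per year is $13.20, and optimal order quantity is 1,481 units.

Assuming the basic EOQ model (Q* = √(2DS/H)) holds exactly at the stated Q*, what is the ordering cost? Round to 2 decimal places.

$171.98

From Q* = √(2DS/H) ⇒ Q*² = 2DS/H.
S = Q²H / (2D) = 1,481² × 13.2 / (2 × 84,175) = 171.9772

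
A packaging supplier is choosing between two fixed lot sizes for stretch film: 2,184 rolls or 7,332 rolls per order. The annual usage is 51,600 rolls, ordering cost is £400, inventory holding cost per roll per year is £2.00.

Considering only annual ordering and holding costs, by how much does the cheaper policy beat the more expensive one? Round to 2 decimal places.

£1,487.49

Annual cost at Q: ordering D·S/Q plus holding Q·H/2.
TC(2,184) = (51,600/2,184)×400 + (2,184/2)×2 = £11,634.55
TC(7,332) = (51,600/7,332)×400 + (7,332/2)×2 = £10,147.06
Cheaper: Q = 7,332.  Difference = £1,487.49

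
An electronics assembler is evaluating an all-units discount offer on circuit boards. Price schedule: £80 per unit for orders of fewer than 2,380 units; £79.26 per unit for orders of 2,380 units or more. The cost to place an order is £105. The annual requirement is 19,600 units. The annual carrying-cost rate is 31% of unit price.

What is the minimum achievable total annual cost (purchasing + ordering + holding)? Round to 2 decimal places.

£1,578,103.31

H₁ = 31%×£80 = £24.8000;  H₂ = 31%×£79.26 = £24.5706
EOQ₁ = √(2×19,600×105/24.8000) = 407.39  (< 2,380, feasible at tier 1)
EOQ₂ = √(2×19,600×105/24.5706) = 409.29  (< 2,380 → use Q = 2,380 at tier-2 price)
TC(tier 1 (EOQ₁), Q≈407.4) = £1,578,103.31
TC(tier 2, Q≈2,380.0) = £1,583,599.72
Minimum at tier 1 (EOQ₁): £1,578,103.31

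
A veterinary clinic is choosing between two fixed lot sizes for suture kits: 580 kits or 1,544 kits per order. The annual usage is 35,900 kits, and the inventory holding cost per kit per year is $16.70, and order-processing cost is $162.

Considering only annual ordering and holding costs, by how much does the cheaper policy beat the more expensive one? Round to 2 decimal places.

Annual cost at Q: ordering D·S/Q plus holding Q·H/2.
TC(580) = (35,900/580)×162 + (580/2)×16.7 = $14,870.24
TC(1,544) = (35,900/1,544)×162 + (1,544/2)×16.7 = $16,659.11
|ΔTC| = |$14,870.24 − $16,659.11| = $1,788.87

$1,788.87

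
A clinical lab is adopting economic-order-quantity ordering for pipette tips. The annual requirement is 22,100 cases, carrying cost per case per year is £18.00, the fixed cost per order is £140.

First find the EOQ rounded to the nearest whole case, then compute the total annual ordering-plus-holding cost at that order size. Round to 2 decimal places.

£10,553.86

2DS/H = 2·22,100·140/18 = 343,777.78
EOQ = √343,777.78 ≈ 586.33 → Q = 586 cases
Annual ordering cost = (D/Q)·S = (22,100/586) × 140 = £5,279.86
Annual holding cost  = (Q/2)·H = (586/2) × 18 = £5,274.00
Total = £5,279.86 + £5,274.00 = £10,553.86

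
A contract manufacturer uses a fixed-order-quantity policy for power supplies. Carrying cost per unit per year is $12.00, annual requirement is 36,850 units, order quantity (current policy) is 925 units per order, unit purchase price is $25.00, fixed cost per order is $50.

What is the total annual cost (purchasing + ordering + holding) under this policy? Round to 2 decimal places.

$928,791.89

Annual ordering cost = (D/Q)·S = (36,850/925) × 50 = $1,991.89
Annual holding cost  = (Q/2)·H = (925/2) × 12 = $5,550.00
Purchase cost = D·C = 36,850 × 25 = $921,250.00
Total = $1,991.89 + $5,550.00 + $921,250.00 = $928,791.89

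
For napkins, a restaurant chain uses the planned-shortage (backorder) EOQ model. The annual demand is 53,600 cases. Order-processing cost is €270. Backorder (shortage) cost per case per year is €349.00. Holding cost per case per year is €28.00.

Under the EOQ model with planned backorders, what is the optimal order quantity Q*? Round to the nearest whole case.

Basic EOQ = √(2·53,600·270/28) = 1,016.717
Backorder adjustment √((H+b)/b) = √((28+349)/349) = 1.0393
Q* = 1,016.717 × 1.0393 ≈ 1,056.72

1,057 cases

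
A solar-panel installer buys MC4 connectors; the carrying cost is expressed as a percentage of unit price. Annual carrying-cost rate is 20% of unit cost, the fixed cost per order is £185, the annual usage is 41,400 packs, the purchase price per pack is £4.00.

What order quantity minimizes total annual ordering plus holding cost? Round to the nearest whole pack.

Carrying cost H = £4 × 20% = £0.8000/pack/yr
Q* = √(2·D·S / H) = √(2·41,400·185 / 0.8) = √19,147,500.0 ≈ 4,375.79

4,376 packs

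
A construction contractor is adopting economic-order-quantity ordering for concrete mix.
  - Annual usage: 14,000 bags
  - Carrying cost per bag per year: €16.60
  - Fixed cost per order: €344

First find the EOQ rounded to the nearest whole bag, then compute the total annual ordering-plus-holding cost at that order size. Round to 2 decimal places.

Q* = √(2·D·S / H) = √(2·14,000·344 / 16.6) = √580,241.0 ≈ 761.74 → Q = 762 bags
Ordering: D/Q × S = 14,000/762 × €344 = €6,320.21
Holding:  Q/2 × H = 762/2 × €16.6 = €6,324.60
Total = €6,320.21 + €6,324.60 = €12,644.81

€12,644.81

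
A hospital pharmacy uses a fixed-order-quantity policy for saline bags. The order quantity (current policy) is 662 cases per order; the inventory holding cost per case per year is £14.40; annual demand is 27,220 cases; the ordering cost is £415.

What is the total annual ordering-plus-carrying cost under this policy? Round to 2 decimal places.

£21,830.30

Orders/yr = 27,220/662 = 41.118; ordering cost = 41.118 × £415 = £17,063.90
Average inventory = 662/2 = 331; holding cost = 331 × £14.4 = £4,766.40
Total = £17,063.90 + £4,766.40 = £21,830.30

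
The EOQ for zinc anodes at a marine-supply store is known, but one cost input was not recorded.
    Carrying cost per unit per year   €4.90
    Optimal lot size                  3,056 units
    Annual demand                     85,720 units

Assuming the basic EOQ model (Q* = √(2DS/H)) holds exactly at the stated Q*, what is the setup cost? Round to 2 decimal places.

EOQ relation: Q² = 2DS/H, so rearrange for the unknown.
S = Q²H / (2D) = 3,056² × 4.9 / (2 × 85,720) = 266.9258

€266.93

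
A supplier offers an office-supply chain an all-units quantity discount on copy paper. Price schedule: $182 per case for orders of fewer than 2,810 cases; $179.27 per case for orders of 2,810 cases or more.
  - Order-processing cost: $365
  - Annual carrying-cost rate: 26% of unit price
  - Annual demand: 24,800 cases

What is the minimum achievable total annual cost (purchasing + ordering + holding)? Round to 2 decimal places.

$4,514,604.68

H₁ = 26%×$182 = $47.3200;  H₂ = 26%×$179.27 = $46.6102
EOQ₁ = √(2×24,800×365/47.3200) = 618.54  (< 2,810, feasible at tier 1)
EOQ₂ = √(2×24,800×365/46.6102) = 623.23  (< 2,810 → use Q = 2,810 at tier-2 price)
TC(tier 1 (EOQ₁), Q≈618.5) = $4,542,869.12
TC(tier 2, Q≈2,810.0) = $4,514,604.68
Minimum at tier 2: $4,514,604.68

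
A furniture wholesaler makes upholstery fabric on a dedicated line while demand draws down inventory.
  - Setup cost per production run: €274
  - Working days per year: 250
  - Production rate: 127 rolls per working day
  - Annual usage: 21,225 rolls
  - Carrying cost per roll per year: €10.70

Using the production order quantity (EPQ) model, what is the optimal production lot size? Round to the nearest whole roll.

1,811 rolls

Daily demand d = 21,225/250 = 84.900; p = 127; 1 − d/p = 0.33150
EPQ = √(2DS / (H(1 − d/p)))
    = √(2 × 21,225 × 274 / (10.7 × 0.33150)) ≈ 1,810.85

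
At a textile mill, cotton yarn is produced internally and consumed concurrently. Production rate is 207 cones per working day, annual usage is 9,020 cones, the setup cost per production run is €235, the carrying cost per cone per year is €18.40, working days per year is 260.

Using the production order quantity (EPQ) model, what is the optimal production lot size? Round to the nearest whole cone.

Daily demand d = 9,020/260 = 34.692; p = 207; 1 − d/p = 0.83240
EPQ = √(2DS / (H(1 − d/p)))
    = √(2 × 9,020 × 235 / (18.4 × 0.83240)) ≈ 526.11

526 cones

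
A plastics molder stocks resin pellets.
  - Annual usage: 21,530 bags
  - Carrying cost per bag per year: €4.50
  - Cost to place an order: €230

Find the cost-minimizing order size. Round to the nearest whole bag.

Optimal lot size Q* = (2 × 21,530 × €230 / €4.5)^½ ≈ 1,483.52

1,484 bags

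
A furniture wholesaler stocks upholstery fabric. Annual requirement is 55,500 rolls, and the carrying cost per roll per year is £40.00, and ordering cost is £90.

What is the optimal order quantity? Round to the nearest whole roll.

2DS/H = 2·55,500·90/40 = 249,750.00
EOQ = √249,750.00 ≈ 499.75

500 rolls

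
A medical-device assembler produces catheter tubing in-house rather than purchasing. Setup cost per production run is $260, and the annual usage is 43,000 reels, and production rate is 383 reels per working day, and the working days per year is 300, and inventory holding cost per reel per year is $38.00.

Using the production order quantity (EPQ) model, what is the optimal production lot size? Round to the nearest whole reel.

970 reels

Daily demand d = 43,000/300 = 143.333; p = 383; 1 − d/p = 0.62576
EPQ = √(2DS / (H(1 − d/p)))
    = √(2 × 43,000 × 260 / (38 × 0.62576)) ≈ 969.71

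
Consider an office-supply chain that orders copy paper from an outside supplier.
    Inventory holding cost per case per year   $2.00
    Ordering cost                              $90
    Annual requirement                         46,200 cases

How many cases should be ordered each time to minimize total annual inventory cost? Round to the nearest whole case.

Optimal lot size Q* = (2 × 46,200 × $90 / $2)^½ ≈ 2,039.12

2,039 cases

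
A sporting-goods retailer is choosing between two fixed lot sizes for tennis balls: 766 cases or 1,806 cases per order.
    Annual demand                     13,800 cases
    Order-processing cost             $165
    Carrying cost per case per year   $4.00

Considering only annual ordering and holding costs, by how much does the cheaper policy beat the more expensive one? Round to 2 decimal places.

TC(Q) = (D/Q)S + (Q/2)H
TC(766) = (13,800/766)×165 + (766/2)×4 = $4,504.58
TC(1,806) = (13,800/1,806)×165 + (1,806/2)×4 = $4,872.80
|ΔTC| = |$4,504.58 − $4,872.80| = $368.21

$368.21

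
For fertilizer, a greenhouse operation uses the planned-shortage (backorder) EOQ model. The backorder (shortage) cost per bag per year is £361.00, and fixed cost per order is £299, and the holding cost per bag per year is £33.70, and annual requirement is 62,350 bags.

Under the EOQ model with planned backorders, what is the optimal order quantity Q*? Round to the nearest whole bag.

Q* = √(2DS/H) · √((H + b)/b)
   = √(2 × 62,350 × 299 / 33.7) · √((33.7 + 361) / 361)
   = 1,051.850 × 1.0456 ≈ 1,099.85

1,100 bags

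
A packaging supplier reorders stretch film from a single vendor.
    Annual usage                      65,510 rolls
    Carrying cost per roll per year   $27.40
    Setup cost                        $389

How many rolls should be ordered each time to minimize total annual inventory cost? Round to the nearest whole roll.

Optimal lot size Q* = (2 × 65,510 × $389 / $27.4)^½ ≈ 1,363.86

1,364 rolls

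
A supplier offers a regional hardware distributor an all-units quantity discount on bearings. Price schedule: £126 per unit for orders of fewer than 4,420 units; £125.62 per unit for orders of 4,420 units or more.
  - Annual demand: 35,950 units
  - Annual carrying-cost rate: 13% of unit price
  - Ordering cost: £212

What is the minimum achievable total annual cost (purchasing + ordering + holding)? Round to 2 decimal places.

H₁ = 13%×£126 = £16.3800;  H₂ = 13%×£125.62 = £16.3306
EOQ₁ = √(2×35,950×212/16.3800) = 964.66  (< 4,420, feasible at tier 1)
EOQ₂ = √(2×35,950×212/16.3306) = 966.12  (< 4,420 → use Q = 4,420 at tier-2 price)
TC(tier 1 (EOQ₁), Q≈964.7) = £4,545,501.17
TC(tier 2, Q≈4,420.0) = £4,553,853.92
Minimum at tier 1 (EOQ₁): £4,545,501.17

£4,545,501.17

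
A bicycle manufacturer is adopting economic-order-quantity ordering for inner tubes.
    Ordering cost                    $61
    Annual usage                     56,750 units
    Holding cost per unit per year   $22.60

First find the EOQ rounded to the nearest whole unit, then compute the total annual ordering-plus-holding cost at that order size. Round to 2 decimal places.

EOQ = √(2DS/H) = √(2 × 56,750 × 61 / 22.6)
    = √(306,349.56) ≈ 553.49 → Q = 553 units
Annual ordering cost = (D/Q)·S = (56,750/553) × 61 = $6,259.95
Annual holding cost  = (Q/2)·H = (553/2) × 22.6 = $6,248.90
Total = $6,259.95 + $6,248.90 = $12,508.85

$12,508.85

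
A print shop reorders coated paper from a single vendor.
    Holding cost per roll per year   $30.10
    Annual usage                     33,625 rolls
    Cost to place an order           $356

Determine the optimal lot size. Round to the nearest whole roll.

892 rolls

EOQ = √(2DS/H) = √(2 × 33,625 × 356 / 30.1)
    = √(795,382.06) ≈ 891.84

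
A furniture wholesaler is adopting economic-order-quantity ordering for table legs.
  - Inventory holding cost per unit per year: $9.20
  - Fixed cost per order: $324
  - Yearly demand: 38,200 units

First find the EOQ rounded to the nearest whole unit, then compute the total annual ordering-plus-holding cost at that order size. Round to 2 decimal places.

Q* = √(2·D·S / H) = √(2·38,200·324 / 9.2) = √2,690,608.7 ≈ 1,640.31 → Q = 1,640 units
Annual ordering cost = (D/Q)·S = (38,200/1,640) × 324 = $7,546.83
Annual holding cost  = (Q/2)·H = (1,640/2) × 9.2 = $7,544.00
Total = $7,546.83 + $7,544.00 = $15,090.83

$15,090.83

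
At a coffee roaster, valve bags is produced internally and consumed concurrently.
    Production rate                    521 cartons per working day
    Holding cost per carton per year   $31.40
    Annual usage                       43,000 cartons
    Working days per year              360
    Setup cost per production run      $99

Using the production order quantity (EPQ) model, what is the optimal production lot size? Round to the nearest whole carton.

593 cartons

Daily demand d = 43,000/360 = 119.444; p = 521; 1 − d/p = 0.77074
EPQ = √(2DS / (H(1 − d/p)))
    = √(2 × 43,000 × 99 / (31.4 × 0.77074)) ≈ 593.13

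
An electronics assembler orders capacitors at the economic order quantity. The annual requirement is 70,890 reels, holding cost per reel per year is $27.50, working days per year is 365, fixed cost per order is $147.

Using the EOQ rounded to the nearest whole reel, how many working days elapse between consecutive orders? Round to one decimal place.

4.5 days

Q* = √(2·D·S / H) = √(2·70,890·147 / 27.5) = √757,878.5 ≈ 870.56 → Q = 871 reels
Days between orders = 365 / (D/Q) = 365 / 81.389 ≈ 4.485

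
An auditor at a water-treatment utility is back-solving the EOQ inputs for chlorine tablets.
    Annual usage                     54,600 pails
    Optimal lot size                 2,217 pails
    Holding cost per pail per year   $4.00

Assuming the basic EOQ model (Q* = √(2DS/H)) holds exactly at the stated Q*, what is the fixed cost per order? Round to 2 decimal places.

$180.04

Since Q* = (2DS/H)^½, squaring gives Q*²·H = 2DS.
S = Q²H / (2D) = 2,217² × 4 / (2 × 54,600) = 180.0399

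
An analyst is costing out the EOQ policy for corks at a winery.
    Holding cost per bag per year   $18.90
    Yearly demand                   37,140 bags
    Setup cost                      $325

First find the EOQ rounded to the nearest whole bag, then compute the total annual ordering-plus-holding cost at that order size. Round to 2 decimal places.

Q* = √(2·D·S / H) = √(2·37,140·325 / 18.9) = √1,277,301.6 ≈ 1,130.18 → Q = 1,130 bags
Ordering: D/Q × S = 37,140/1,130 × $325 = $10,681.86
Holding:  Q/2 × H = 1,130/2 × $18.9 = $10,678.50
Total = $10,681.86 + $10,678.50 = $21,360.36

$21,360.36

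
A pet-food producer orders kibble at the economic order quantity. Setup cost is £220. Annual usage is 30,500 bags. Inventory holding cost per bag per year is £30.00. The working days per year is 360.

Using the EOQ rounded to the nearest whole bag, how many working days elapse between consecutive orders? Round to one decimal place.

Q* = √(2·D·S / H) = √(2·30,500·220 / 30) = √447,333.3 ≈ 668.83 → Q = 669 bags
Days between orders = 360 / (D/Q) = 360 / 45.590 ≈ 7.896

7.9 days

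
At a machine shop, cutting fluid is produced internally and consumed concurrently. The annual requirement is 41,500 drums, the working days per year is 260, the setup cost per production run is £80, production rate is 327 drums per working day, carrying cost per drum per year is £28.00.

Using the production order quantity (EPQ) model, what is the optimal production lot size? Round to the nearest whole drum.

681 drums

Daily demand d = 41,500/260 = 159.615; p = 327; 1 − d/p = 0.51188
EPQ = √(2DS / (H(1 − d/p)))
    = √(2 × 41,500 × 80 / (28 × 0.51188)) ≈ 680.65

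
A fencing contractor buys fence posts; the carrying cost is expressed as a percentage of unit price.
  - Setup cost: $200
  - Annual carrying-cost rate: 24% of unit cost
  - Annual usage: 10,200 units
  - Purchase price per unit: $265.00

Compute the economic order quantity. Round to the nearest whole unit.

Carrying cost H = $265 × 24% = $63.6000/unit/yr
EOQ = √(2DS/H) = √(2 × 10,200 × 200 / 63.6)
    = √(64,150.94) ≈ 253.28

253 units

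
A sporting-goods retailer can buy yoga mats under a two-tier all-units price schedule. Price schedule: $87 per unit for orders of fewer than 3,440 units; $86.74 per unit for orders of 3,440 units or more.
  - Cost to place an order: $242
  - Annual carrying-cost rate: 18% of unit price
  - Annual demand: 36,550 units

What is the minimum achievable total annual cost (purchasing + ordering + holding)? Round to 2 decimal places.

$3,196,494.17

H₁ = 18%×$87 = $15.6600;  H₂ = 18%×$86.74 = $15.6132
EOQ₁ = √(2×36,550×242/15.6600) = 1,062.85  (< 3,440, feasible at tier 1)
EOQ₂ = √(2×36,550×242/15.6132) = 1,064.44  (< 3,440 → use Q = 3,440 at tier-2 price)
TC(tier 1 (EOQ₁), Q≈1,062.8) = $3,196,494.17
TC(tier 2, Q≈3,440.0) = $3,199,772.95
Minimum at tier 1 (EOQ₁): $3,196,494.17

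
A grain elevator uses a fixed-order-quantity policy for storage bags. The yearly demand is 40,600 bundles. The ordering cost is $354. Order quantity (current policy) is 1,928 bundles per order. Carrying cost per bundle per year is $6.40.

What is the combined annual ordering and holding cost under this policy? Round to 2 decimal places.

$13,624.16

Orders/yr = 40,600/1,928 = 21.058; ordering cost = 21.058 × $354 = $7,454.56
Average inventory = 1,928/2 = 964; holding cost = 964 × $6.4 = $6,169.60
Total = $7,454.56 + $6,169.60 = $13,624.16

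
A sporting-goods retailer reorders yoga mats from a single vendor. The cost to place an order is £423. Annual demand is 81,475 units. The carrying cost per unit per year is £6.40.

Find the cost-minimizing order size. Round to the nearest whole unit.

3,282 units

2DS/H = 2·81,475·423/6.4 = 10,769,976.56
EOQ = √10,769,976.56 ≈ 3,281.76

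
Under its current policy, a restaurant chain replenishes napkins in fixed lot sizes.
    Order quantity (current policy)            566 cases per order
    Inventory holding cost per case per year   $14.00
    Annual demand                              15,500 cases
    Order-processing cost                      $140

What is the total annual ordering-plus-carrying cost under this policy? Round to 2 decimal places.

$7,795.92

Orders/yr = 15,500/566 = 27.385; ordering cost = 27.385 × $140 = $3,833.92
Average inventory = 566/2 = 283; holding cost = 283 × $14 = $3,962.00
Total = $3,833.92 + $3,962.00 = $7,795.92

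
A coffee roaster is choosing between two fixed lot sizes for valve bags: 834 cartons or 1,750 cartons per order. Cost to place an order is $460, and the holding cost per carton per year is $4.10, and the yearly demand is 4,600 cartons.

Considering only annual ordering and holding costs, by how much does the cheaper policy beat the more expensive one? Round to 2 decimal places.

$549.77

For each Q, cost = (D/Q)·S + (Q/2)·H.
TC(834) = (4,600/834)×460 + (834/2)×4.1 = $4,246.87
TC(1,750) = (4,600/1,750)×460 + (1,750/2)×4.1 = $4,796.64
|ΔTC| = |$4,246.87 − $4,796.64| = $549.77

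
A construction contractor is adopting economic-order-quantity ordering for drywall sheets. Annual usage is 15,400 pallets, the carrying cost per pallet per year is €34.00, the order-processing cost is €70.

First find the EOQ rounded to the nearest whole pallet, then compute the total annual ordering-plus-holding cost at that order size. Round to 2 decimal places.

2DS/H = 2·15,400·70/34 = 63,411.76
EOQ = √63,411.76 ≈ 251.82 → Q = 252 pallets
Annual ordering cost = (D/Q)·S = (15,400/252) × 70 = €4,277.78
Annual holding cost  = (Q/2)·H = (252/2) × 34 = €4,284.00
Total = €4,277.78 + €4,284.00 = €8,561.78

€8,561.78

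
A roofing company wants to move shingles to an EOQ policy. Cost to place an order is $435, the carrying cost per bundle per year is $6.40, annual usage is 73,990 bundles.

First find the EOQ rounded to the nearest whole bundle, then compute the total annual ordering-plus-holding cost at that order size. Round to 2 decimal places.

2DS/H = 2·73,990·435/6.4 = 10,058,015.62
EOQ = √10,058,015.62 ≈ 3,171.44 → Q = 3,171 bundles
Ordering: D/Q × S = 73,990/3,171 × $435 = $10,150.00
Holding:  Q/2 × H = 3,171/2 × $6.4 = $10,147.20
Total = $10,150.00 + $10,147.20 = $20,297.20

$20,297.20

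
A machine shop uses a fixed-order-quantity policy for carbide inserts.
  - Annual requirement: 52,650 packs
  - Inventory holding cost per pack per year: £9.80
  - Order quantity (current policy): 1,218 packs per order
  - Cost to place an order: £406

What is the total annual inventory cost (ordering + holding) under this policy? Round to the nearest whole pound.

£23,518

Ordering: D/Q × S = 52,650/1,218 × £406 = £17,550.00
Holding:  Q/2 × H = 1,218/2 × £9.8 = £5,968.20
Total = £17,550.00 + £5,968.20 = £23,518.20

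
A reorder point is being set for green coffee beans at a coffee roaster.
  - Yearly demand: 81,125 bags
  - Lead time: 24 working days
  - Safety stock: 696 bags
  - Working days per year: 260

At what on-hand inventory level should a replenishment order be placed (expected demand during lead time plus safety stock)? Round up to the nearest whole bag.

8,185 bags

Daily demand d = 81,125 / 260 = 312.019 bags/day
Demand during lead time = 312.019 × 24 = 7,488.46
Reorder point = 7,488.46 + 696 = 8,184.46 → round up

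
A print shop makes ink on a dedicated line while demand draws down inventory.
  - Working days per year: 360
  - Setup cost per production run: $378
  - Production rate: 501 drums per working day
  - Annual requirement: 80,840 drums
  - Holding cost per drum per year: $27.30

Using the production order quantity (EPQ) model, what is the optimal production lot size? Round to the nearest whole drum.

2,014 drums

Daily demand d = 80,840/360 = 224.556; p = 501; 1 − d/p = 0.55179
EPQ = √(2DS / (H(1 − d/p)))
    = √(2 × 80,840 × 378 / (27.3 × 0.55179)) ≈ 2,014.22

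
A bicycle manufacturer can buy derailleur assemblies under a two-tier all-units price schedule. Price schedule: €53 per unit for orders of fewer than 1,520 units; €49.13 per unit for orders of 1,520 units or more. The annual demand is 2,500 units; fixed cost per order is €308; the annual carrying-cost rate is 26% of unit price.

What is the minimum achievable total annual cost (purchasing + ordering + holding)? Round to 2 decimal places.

H₁ = 26%×€53 = €13.7800;  H₂ = 26%×€49.13 = €12.7738
EOQ₁ = √(2×2,500×308/13.7800) = 334.30  (< 1,520, feasible at tier 1)
EOQ₂ = √(2×2,500×308/12.7738) = 347.22  (< 1,520 → use Q = 1,520 at tier-2 price)
TC(tier 1 (EOQ₁), Q≈334.3) = €137,106.65
TC(tier 2, Q≈1,520.0) = €133,039.67
Minimum at tier 2: €133,039.67

€133,039.67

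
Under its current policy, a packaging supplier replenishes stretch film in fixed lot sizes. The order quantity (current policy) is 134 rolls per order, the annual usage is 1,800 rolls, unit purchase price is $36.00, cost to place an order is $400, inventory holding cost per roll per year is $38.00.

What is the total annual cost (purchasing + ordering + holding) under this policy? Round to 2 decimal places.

Ordering: D/Q × S = 1,800/134 × $400 = $5,373.13
Holding:  Q/2 × H = 134/2 × $38 = $2,546.00
Purchase cost = D·C = 1,800 × 36 = $64,800.00
Total = $5,373.13 + $2,546.00 + $64,800.00 = $72,719.13

$72,719.13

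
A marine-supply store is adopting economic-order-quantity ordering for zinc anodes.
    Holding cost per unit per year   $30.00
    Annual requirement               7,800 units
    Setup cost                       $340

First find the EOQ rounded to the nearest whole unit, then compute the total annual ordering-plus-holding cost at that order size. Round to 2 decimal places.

2DS/H = 2·7,800·340/30 = 176,800.00
EOQ = √176,800.00 ≈ 420.48 → Q = 420 units
Annual ordering cost = (D/Q)·S = (7,800/420) × 340 = $6,314.29
Annual holding cost  = (Q/2)·H = (420/2) × 30 = $6,300.00
Total = $6,314.29 + $6,300.00 = $12,614.29

$12,614.29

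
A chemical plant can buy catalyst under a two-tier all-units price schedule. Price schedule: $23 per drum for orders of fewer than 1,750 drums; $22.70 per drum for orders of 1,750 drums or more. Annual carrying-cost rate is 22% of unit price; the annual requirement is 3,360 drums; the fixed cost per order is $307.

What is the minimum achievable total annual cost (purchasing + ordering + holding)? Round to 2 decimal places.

H₁ = 22%×$23 = $5.0600;  H₂ = 22%×$22.70 = $4.9940
EOQ₁ = √(2×3,360×307/5.0600) = 638.53  (< 1,750, feasible at tier 1)
EOQ₂ = √(2×3,360×307/4.9940) = 642.73  (< 1,750 → use Q = 1,750 at tier-2 price)
TC(tier 1 (EOQ₁), Q≈638.5) = $80,510.94
TC(tier 2, Q≈1,750.0) = $81,231.19
Minimum at tier 1 (EOQ₁): $80,510.94

$80,510.94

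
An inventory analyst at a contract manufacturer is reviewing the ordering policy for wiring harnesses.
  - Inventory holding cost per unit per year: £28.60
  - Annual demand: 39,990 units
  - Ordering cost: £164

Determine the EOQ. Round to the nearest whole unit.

677 units

Optimal lot size Q* = (2 × 39,990 × £164 / £28.6)^½ ≈ 677.22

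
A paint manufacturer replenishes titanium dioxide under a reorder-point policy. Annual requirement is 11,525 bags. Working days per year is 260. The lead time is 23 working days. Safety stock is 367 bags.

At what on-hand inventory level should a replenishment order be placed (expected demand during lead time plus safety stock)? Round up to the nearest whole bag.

Daily demand d = 11,525 / 260 = 44.327 bags/day
Demand during lead time = 44.327 × 23 = 1,019.52
Reorder point = 1,019.52 + 367 = 1,386.52 → round up

1,387 bags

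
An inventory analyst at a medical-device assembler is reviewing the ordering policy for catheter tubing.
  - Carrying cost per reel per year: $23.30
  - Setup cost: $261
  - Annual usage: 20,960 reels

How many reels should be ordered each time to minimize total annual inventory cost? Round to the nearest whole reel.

685 reels

Optimal lot size Q* = (2 × 20,960 × $261 / $23.3)^½ ≈ 685.26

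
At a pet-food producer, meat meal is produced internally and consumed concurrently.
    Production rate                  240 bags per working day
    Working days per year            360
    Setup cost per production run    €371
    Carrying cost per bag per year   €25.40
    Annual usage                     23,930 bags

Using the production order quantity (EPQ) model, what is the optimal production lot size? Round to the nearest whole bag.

d = 23,930/360 = 66.4722 bags/day;  effective holding cost H(1 − d/p) = 25.4·(1 − 66.4722/240) = 18.36502
Q* = √(2DS / H_eff) = √(2·23,930·371 / 18.36502) ≈ 983.28

983 bags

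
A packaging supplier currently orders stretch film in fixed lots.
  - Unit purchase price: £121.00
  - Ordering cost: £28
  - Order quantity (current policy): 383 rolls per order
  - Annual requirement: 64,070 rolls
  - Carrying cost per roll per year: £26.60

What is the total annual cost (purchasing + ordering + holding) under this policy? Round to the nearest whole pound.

£7,762,248

Annual ordering cost = (D/Q)·S = (64,070/383) × 28 = £4,683.97
Annual holding cost  = (Q/2)·H = (383/2) × 26.6 = £5,093.90
Purchase cost = D·C = 64,070 × 121 = £7,752,470.00
Total = £4,683.97 + £5,093.90 + £7,752,470.00 = £7,762,247.87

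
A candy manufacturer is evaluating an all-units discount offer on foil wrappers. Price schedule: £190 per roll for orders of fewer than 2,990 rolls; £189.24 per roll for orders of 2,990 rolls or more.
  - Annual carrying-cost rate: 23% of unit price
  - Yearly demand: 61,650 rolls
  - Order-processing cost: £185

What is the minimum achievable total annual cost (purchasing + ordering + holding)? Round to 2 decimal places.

£11,735,530.64

H₁ = 23%×£190 = £43.7000;  H₂ = 23%×£189.24 = £43.5252
EOQ₁ = √(2×61,650×185/43.7000) = 722.48  (< 2,990, feasible at tier 1)
EOQ₂ = √(2×61,650×185/43.5252) = 723.93  (< 2,990 → use Q = 2,990 at tier-2 price)
TC(tier 1 (EOQ₁), Q≈722.5) = £11,745,072.44
TC(tier 2, Q≈2,990.0) = £11,735,530.64
Minimum at tier 2: £11,735,530.64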